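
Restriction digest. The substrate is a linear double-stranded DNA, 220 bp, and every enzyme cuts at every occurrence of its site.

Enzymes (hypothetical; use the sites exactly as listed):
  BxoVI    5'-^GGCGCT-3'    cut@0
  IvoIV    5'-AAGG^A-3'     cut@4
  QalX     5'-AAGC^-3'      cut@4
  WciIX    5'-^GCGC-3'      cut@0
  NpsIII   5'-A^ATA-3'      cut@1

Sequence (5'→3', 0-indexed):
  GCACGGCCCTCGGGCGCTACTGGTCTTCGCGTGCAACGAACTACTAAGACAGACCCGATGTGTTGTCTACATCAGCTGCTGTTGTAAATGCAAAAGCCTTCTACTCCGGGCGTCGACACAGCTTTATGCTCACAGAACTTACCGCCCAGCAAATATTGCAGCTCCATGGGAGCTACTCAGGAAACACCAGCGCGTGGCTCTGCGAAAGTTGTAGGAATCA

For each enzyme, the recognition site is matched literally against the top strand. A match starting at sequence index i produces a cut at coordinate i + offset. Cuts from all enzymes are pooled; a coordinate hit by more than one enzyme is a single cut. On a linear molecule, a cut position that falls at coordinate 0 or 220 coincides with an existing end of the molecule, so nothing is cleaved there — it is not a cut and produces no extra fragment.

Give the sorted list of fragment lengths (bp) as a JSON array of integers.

Per-enzyme occurrences:
  BxoVI GGCGCT/0: at [12] ⇒ [12]
  IvoIV (AAGGA, off=4): no sites
  QalX AAGC/4: at [93] ⇒ [97]
  WciIX GCGC/0: at [13, 189] ⇒ [13, 189]
  NpsIII AATA/1: at [151] ⇒ [152]

All cut coordinates (distinct, sorted): [12, 13, 97, 152, 189]

Fragment lengths:
  [0,12): 12 bp
  [12,13): 1 bp
  [13,97): 84 bp
  [97,152): 55 bp
  [152,189): 37 bp
  [189,220): 31 bp

[1,12,31,37,55,84]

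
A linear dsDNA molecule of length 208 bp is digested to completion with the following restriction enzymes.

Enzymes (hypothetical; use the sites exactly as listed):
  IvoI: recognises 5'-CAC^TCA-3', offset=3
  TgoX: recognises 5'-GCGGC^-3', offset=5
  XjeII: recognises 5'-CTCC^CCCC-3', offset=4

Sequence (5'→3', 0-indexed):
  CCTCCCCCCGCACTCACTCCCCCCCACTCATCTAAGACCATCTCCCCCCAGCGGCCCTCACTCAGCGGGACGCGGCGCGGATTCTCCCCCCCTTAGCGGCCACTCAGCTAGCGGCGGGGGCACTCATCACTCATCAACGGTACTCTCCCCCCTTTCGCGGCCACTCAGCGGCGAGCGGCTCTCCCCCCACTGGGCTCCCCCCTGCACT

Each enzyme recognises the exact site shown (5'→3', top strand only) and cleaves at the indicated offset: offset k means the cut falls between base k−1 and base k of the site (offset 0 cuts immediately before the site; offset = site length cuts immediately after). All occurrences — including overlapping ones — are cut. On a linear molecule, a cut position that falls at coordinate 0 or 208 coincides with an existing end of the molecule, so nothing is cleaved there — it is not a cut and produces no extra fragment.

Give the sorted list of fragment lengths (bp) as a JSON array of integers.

Site scan:
  IvoI CACTCA/3: at [10, 24, 58, 100, 120, 127, 161] ⇒ [13, 27, 61, 103, 123, 130, 164]
  TgoX GCGGC/5: at [50, 71, 95, 110, 156, 167, 174] ⇒ [55, 76, 100, 115, 161, 172, 179]
  XjeII CTCCCCCC/4: at [1, 16, 41, 83, 144, 180, 194] ⇒ [5, 20, 45, 87, 148, 184, 198]

All cut coordinates (distinct, sorted): [5, 13, 20, 27, 45, 55, 61, 76, 87, 100, 103, 115, 123, 130, 148, 161, 164, 172, 179, 184, 198]

Fragments:
  [0,5): 5 bp
  [5,13): 8 bp
  [13,20): 7 bp
  [20,27): 7 bp
  [27,45): 18 bp
  [45,55): 10 bp
  [55,61): 6 bp
  [61,76): 15 bp
  [76,87): 11 bp
  [87,100): 13 bp
  [100,103): 3 bp
  [103,115): 12 bp
  [115,123): 8 bp
  [123,130): 7 bp
  [130,148): 18 bp
  [148,161): 13 bp
  [161,164): 3 bp
  [164,172): 8 bp
  [172,179): 7 bp
  [179,184): 5 bp
  [184,198): 14 bp
  [198,208): 10 bp

[3,3,5,5,6,7,7,7,7,8,8,8,10,10,11,12,13,13,14,15,18,18]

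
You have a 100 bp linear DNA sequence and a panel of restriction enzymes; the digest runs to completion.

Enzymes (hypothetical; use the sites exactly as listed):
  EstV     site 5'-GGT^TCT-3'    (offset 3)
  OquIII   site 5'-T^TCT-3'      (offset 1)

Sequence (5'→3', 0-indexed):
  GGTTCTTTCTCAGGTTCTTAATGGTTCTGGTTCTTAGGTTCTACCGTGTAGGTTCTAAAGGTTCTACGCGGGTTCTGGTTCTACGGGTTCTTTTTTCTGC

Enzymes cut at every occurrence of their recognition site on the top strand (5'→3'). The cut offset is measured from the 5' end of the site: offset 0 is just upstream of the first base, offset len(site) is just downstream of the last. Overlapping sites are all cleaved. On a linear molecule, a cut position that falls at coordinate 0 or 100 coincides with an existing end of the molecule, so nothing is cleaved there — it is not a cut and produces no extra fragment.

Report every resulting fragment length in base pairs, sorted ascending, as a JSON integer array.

[3,4,5,6,6,7,8,8,9,9,10,11,14]

Site scan:
  EstV (GGTTCT, off=3): starts [0, 12, 22, 28, 36, 50, 59, 70, 76, 85] → cuts [3, 15, 25, 31, 39, 53, 62, 73, 79, 88]
  OquIII (TTCT, off=1): starts [2, 6, 14, 24, 30, 38, 52, 61, 72, 78, 87, 94] → cuts [3, 7, 15, 25, 31, 39, 53, 62, 73, 79, 88, 95]

Pooled cuts: [3, 7, 15, 25, 31, 39, 53, 62, 73, 79, 88, 95]

Fragment lengths:
  [0,3): 3 bp
  [3,7): 4 bp
  [7,15): 8 bp
  [15,25): 10 bp
  [25,31): 6 bp
  [31,39): 8 bp
  [39,53): 14 bp
  [53,62): 9 bp
  [62,73): 11 bp
  [73,79): 6 bp
  [79,88): 9 bp
  [88,95): 7 bp
  [95,100): 5 bp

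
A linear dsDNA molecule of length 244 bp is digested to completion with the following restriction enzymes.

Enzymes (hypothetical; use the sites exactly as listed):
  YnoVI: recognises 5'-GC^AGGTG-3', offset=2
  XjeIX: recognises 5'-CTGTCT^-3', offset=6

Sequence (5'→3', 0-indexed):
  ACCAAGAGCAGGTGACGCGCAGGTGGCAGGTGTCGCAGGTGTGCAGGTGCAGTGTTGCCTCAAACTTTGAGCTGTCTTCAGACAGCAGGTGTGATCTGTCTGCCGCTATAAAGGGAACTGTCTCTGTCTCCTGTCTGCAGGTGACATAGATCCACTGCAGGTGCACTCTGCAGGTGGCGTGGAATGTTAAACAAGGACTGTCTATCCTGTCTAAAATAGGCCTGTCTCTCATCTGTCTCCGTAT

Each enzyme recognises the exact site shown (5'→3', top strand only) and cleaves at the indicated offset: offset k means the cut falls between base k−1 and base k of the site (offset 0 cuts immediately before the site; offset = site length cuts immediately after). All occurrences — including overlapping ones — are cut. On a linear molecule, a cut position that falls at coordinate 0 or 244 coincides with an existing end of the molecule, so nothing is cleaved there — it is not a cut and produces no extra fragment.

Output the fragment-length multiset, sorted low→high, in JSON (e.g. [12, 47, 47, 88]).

Site scan:
  YnoVI GCAGGTG/2: at [7, 18, 25, 34, 42, 84, 136, 156, 169] ⇒ [9, 20, 27, 36, 44, 86, 138, 158, 171]
  XjeIX CTGTCT/6: at [71, 95, 117, 123, 130, 197, 206, 221, 232] ⇒ [77, 101, 123, 129, 136, 203, 212, 227, 238]

All cut coordinates (distinct, sorted): [9, 20, 27, 36, 44, 77, 86, 101, 123, 129, 136, 138, 158, 171, 203, 212, 227, 238]

Fragment lengths:
  [0,9): 9 bp
  [9,20): 11 bp
  [20,27): 7 bp
  [27,36): 9 bp
  [36,44): 8 bp
  [44,77): 33 bp
  [77,86): 9 bp
  [86,101): 15 bp
  [101,123): 22 bp
  [123,129): 6 bp
  [129,136): 7 bp
  [136,138): 2 bp
  [138,158): 20 bp
  [158,171): 13 bp
  [171,203): 32 bp
  [203,212): 9 bp
  [212,227): 15 bp
  [227,238): 11 bp
  [238,244): 6 bp

[2,6,6,7,7,8,9,9,9,9,11,11,13,15,15,20,22,32,33]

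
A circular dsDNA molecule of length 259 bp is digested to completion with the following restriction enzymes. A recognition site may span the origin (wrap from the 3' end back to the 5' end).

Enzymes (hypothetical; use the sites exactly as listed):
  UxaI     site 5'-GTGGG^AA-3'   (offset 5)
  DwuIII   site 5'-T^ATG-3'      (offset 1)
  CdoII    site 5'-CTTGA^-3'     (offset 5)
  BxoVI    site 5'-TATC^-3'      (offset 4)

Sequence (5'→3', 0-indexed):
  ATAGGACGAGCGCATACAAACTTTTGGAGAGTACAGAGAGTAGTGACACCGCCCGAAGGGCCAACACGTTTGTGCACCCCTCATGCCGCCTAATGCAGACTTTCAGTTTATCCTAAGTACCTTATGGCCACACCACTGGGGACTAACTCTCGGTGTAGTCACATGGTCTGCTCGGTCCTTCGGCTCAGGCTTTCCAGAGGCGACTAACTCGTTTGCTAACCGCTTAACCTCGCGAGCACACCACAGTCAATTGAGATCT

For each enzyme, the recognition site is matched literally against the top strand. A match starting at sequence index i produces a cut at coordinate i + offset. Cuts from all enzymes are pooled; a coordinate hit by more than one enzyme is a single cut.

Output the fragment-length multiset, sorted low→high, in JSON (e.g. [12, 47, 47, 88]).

Scan for sites:
  UxaI (GTGGGAA, off=5): no sites
  DwuIII TATG/1: at [122] ⇒ [123]
  CdoII (CTTGA, off=5): no sites
  BxoVI TATC/4: at [108] ⇒ [112]

Pooled cuts: [112, 123]

Fragments:
  112→123: 11 bp
  123→112 (wrap): 259-123+112 = 248 bp

[11,248]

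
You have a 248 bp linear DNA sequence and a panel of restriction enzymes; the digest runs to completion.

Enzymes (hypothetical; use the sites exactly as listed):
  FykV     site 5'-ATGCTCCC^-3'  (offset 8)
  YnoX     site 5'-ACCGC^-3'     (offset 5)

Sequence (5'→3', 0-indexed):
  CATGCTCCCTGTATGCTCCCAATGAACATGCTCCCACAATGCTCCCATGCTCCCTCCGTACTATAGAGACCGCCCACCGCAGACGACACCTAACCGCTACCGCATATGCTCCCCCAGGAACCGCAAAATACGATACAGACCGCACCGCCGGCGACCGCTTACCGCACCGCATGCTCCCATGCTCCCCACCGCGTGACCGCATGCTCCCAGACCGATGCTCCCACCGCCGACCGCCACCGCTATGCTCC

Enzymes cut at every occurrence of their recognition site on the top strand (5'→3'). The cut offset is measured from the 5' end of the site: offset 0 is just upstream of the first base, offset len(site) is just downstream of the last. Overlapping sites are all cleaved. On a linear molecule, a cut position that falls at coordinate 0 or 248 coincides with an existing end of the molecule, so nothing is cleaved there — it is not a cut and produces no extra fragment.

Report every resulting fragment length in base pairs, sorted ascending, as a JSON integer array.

Site scan:
  FykV ATGCTCCC/8: at [1, 12, 27, 38, 46, 105, 170, 178, 200, 214] ⇒ [9, 20, 35, 46, 54, 113, 178, 186, 208, 222]
  YnoX ACCGC/5: at [68, 75, 92, 98, 119, 138, 143, 153, 160, 165, 187, 195, 222, 229, 235] ⇒ [73, 80, 97, 103, 124, 143, 148, 158, 165, 170, 192, 200, 227, 234, 240]

Pooled cuts: [9, 20, 35, 46, 54, 73, 80, 97, 103, 113, 124, 143, 148, 158, 165, 170, 178, 186, 192, 200, 208, 222, 227, 234, 240]

Fragments:
  [0,9): 9 bp
  [9,20): 11 bp
  [20,35): 15 bp
  [35,46): 11 bp
  [46,54): 8 bp
  [54,73): 19 bp
  [73,80): 7 bp
  [80,97): 17 bp
  [97,103): 6 bp
  [103,113): 10 bp
  [113,124): 11 bp
  [124,143): 19 bp
  [143,148): 5 bp
  [148,158): 10 bp
  [158,165): 7 bp
  [165,170): 5 bp
  [170,178): 8 bp
  [178,186): 8 bp
  [186,192): 6 bp
  [192,200): 8 bp
  [200,208): 8 bp
  [208,222): 14 bp
  [222,227): 5 bp
  [227,234): 7 bp
  [234,240): 6 bp
  [240,248): 8 bp

[5,5,5,6,6,6,7,7,7,8,8,8,8,8,8,9,10,10,11,11,11,14,15,17,19,19]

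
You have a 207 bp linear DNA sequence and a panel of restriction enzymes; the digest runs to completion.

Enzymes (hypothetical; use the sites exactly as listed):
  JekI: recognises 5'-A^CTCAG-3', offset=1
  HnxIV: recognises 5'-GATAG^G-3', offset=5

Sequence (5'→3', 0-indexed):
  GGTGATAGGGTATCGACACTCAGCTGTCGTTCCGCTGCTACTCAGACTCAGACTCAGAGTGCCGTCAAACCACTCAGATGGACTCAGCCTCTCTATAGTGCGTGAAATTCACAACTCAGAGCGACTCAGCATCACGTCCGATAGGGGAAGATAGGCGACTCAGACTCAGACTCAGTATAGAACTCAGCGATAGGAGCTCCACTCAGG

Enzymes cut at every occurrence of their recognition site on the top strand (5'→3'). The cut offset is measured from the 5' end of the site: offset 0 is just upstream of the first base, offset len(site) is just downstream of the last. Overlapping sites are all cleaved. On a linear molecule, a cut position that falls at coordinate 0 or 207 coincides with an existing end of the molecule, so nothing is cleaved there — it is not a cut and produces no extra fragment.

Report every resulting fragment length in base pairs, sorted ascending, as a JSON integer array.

Site scan:
  JekI (ACTCAG, off=1): starts [17, 39, 45, 51, 71, 81, 113, 123, 157, 163, 169, 181, 200] → cuts [18, 40, 46, 52, 72, 82, 114, 124, 158, 164, 170, 182, 201]
  HnxIV (GATAGG, off=5): starts [3, 139, 149, 188] → cuts [8, 144, 154, 193]

Pooled cuts: [8, 18, 40, 46, 52, 72, 82, 114, 124, 144, 154, 158, 164, 170, 182, 193, 201]

Fragment lengths:
  [0,8): 8 bp
  [8,18): 10 bp
  [18,40): 22 bp
  [40,46): 6 bp
  [46,52): 6 bp
  [52,72): 20 bp
  [72,82): 10 bp
  [82,114): 32 bp
  [114,124): 10 bp
  [124,144): 20 bp
  [144,154): 10 bp
  [154,158): 4 bp
  [158,164): 6 bp
  [164,170): 6 bp
  [170,182): 12 bp
  [182,193): 11 bp
  [193,201): 8 bp
  [201,207): 6 bp

[4,6,6,6,6,6,8,8,10,10,10,10,11,12,20,20,22,32]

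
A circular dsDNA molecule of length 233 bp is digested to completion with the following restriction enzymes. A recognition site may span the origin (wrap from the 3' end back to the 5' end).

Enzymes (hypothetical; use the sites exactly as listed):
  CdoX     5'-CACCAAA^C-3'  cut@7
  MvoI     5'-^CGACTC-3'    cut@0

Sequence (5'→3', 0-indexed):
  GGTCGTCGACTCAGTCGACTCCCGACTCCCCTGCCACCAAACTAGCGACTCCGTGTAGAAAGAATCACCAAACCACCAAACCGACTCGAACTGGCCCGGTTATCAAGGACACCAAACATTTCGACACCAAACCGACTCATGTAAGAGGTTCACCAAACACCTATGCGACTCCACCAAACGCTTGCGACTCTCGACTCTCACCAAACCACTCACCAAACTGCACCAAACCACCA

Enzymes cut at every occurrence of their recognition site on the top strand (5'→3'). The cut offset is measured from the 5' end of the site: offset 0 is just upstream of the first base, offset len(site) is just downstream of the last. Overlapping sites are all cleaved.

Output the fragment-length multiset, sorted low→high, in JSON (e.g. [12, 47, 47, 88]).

Scan for sites:
  CdoX CACCAAAC/7: at [34, 65, 73, 109, 124, 150, 171, 198, 210, 220] ⇒ [41, 72, 80, 116, 131, 157, 178, 205, 217, 227]
  MvoI CGACTC/0: at [6, 15, 22, 45, 81, 132, 165, 184, 191] ⇒ [6, 15, 22, 45, 81, 132, 165, 184, 191]

Pooled cuts: [6, 15, 22, 41, 45, 72, 80, 81, 116, 131, 132, 157, 165, 178, 184, 191, 205, 217, 227]

Fragments:
  6→15: 9 bp
  15→22: 7 bp
  22→41: 19 bp
  41→45: 4 bp
  45→72: 27 bp
  72→80: 8 bp
  80→81: 1 bp
  81→116: 35 bp
  116→131: 15 bp
  131→132: 1 bp
  132→157: 25 bp
  157→165: 8 bp
  165→178: 13 bp
  178→184: 6 bp
  184→191: 7 bp
  191→205: 14 bp
  205→217: 12 bp
  217→227: 10 bp
  227→6 (wrap): 233-227+6 = 12 bp

[1,1,4,6,7,7,8,8,9,10,12,12,13,14,15,19,25,27,35]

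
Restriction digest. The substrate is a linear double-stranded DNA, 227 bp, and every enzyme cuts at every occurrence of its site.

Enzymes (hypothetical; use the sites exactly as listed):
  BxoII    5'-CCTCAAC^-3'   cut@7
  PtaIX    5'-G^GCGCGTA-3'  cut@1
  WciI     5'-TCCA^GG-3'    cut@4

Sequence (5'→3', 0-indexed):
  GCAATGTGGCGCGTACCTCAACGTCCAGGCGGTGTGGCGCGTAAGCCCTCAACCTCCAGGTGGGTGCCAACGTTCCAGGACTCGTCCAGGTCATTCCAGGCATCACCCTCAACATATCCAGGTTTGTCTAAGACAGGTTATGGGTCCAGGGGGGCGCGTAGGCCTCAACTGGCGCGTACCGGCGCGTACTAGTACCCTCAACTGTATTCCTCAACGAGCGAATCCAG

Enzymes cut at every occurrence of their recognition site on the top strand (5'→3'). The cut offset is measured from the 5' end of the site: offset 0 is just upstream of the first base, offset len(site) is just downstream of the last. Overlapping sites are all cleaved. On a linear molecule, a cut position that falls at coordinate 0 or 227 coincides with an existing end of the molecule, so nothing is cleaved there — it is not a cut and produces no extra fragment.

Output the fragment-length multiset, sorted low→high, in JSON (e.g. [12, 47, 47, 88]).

Scan for sites:
  BxoII (CCTCAAC, off=7): starts [15, 46, 106, 162, 195, 208] → cuts [22, 53, 113, 169, 202, 215]
  PtaIX (GGCGCGTA, off=1): starts [7, 35, 152, 170, 180] → cuts [8, 36, 153, 171, 181]
  WciI (TCCAGG, off=4): starts [23, 54, 73, 84, 94, 116, 144] → cuts [27, 58, 77, 88, 98, 120, 148]

All cut coordinates (distinct, sorted): [8, 22, 27, 36, 53, 58, 77, 88, 98, 113, 120, 148, 153, 169, 171, 181, 202, 215]

Fragments:
  [0,8): 8 bp
  [8,22): 14 bp
  [22,27): 5 bp
  [27,36): 9 bp
  [36,53): 17 bp
  [53,58): 5 bp
  [58,77): 19 bp
  [77,88): 11 bp
  [88,98): 10 bp
  [98,113): 15 bp
  [113,120): 7 bp
  [120,148): 28 bp
  [148,153): 5 bp
  [153,169): 16 bp
  [169,171): 2 bp
  [171,181): 10 bp
  [181,202): 21 bp
  [202,215): 13 bp
  [215,227): 12 bp

[2,5,5,5,7,8,9,10,10,11,12,13,14,15,16,17,19,21,28]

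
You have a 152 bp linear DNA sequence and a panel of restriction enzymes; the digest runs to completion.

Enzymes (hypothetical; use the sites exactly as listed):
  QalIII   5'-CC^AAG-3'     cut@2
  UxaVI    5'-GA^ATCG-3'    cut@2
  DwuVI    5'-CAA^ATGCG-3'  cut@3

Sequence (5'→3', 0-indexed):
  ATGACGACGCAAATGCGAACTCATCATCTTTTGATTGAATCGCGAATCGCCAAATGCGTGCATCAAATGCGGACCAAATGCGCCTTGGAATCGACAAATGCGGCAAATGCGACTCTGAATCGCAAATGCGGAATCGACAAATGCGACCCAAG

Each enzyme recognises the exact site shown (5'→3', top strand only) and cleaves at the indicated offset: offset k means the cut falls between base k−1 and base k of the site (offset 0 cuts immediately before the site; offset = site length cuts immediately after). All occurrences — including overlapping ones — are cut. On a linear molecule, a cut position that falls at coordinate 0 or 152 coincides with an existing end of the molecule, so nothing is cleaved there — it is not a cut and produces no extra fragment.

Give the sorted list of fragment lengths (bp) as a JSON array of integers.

Site scan:
  QalIII (CCAAG, off=2): starts [147] → cuts [149]
  UxaVI (GAATCG, off=2): starts [36, 43, 87, 116, 130] → cuts [38, 45, 89, 118, 132]
  DwuVI (CAAATGCG, off=3): starts [9, 50, 63, 74, 94, 103, 122, 137] → cuts [12, 53, 66, 77, 97, 106, 125, 140]

All cut coordinates (distinct, sorted): [12, 38, 45, 53, 66, 77, 89, 97, 106, 118, 125, 132, 140, 149]

Fragment lengths:
  [0,12): 12 bp
  [12,38): 26 bp
  [38,45): 7 bp
  [45,53): 8 bp
  [53,66): 13 bp
  [66,77): 11 bp
  [77,89): 12 bp
  [89,97): 8 bp
  [97,106): 9 bp
  [106,118): 12 bp
  [118,125): 7 bp
  [125,132): 7 bp
  [132,140): 8 bp
  [140,149): 9 bp
  [149,152): 3 bp

[3,7,7,7,8,8,8,9,9,11,12,12,12,13,26]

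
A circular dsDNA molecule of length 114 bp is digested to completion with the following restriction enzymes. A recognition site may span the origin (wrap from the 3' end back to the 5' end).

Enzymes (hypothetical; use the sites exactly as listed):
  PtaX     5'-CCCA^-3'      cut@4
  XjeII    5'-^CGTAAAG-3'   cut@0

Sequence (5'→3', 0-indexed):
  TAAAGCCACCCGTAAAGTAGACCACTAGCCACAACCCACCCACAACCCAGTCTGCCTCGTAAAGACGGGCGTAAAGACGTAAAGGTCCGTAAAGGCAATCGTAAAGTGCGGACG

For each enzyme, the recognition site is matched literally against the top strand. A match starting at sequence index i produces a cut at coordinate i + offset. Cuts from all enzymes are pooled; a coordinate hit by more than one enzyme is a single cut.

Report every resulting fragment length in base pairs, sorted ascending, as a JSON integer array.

Scan for sites:
  PtaX (CCCA, off=4): starts [34, 38, 45] → cuts [38, 42, 49]
  XjeII (CGTAAAG, off=0): starts [10, 57, 69, 77, 87, 99, 112] → cuts [10, 57, 69, 77, 87, 99, 112]

Pooled cuts: [10, 38, 42, 49, 57, 69, 77, 87, 99, 112]

Fragments:
  10→38: 28 bp
  38→42: 4 bp
  42→49: 7 bp
  49→57: 8 bp
  57→69: 12 bp
  69→77: 8 bp
  77→87: 10 bp
  87→99: 12 bp
  99→112: 13 bp
  112→10 (wrap): 114-112+10 = 12 bp

[4,7,8,8,10,12,12,12,13,28]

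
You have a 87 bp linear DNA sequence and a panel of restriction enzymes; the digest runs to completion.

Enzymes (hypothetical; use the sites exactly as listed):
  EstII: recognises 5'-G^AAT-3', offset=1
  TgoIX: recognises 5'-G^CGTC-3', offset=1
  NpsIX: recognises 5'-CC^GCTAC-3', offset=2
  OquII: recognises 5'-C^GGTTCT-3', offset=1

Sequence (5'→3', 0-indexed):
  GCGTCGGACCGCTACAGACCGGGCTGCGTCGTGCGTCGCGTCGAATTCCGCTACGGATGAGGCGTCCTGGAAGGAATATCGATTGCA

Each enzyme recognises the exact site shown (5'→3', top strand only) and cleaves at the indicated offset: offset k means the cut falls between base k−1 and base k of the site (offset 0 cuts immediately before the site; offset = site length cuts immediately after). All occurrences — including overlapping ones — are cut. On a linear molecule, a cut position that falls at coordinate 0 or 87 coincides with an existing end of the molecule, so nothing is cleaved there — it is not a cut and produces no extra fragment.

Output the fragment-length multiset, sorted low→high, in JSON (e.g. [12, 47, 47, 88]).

[1,5,5,6,7,9,12,13,13,16]

Scan for sites:
  EstII GAAT/1: at [42, 73] ⇒ [43, 74]
  TgoIX GCGTC/1: at [0, 25, 32, 37, 61] ⇒ [1, 26, 33, 38, 62]
  NpsIX CCGCTAC/2: at [8, 47] ⇒ [10, 49]
  OquII (CGGTTCT, off=1): no sites

Pooled cuts: [1, 10, 26, 33, 38, 43, 49, 62, 74]

Fragments:
  [0,1): 1 bp
  [1,10): 9 bp
  [10,26): 16 bp
  [26,33): 7 bp
  [33,38): 5 bp
  [38,43): 5 bp
  [43,49): 6 bp
  [49,62): 13 bp
  [62,74): 12 bp
  [74,87): 13 bp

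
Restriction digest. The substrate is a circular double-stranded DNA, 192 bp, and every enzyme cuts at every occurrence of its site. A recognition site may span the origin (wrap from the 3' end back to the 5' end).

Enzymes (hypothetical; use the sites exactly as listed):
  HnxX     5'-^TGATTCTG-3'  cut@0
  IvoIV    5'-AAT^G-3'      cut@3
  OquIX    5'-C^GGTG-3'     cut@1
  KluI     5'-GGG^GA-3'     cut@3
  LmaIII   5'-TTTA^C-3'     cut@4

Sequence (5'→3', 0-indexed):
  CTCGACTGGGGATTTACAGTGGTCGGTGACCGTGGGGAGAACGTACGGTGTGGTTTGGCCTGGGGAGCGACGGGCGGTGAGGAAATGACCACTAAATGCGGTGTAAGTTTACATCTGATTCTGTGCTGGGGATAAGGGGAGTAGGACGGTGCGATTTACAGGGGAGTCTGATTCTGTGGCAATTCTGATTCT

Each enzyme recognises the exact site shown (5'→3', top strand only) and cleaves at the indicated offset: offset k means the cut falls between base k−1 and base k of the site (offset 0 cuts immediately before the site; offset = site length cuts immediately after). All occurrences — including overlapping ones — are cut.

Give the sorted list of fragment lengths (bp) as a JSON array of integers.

[2,4,5,5,6,8,8,9,10,11,11,11,11,12,12,15,18,34]

Site scan:
  HnxX (TGATTCTG, off=0): starts [115, 168] → cuts [115, 168]
  IvoIV (AATG, off=3): starts [83, 94] → cuts [86, 97]
  OquIX (CGGTG, off=1): starts [23, 45, 74, 98, 146] → cuts [24, 46, 75, 99, 147]
  KluI (GGGGA, off=3): starts [7, 33, 61, 127, 135, 160] → cuts [10, 36, 64, 130, 138, 163]
  LmaIII (TTTAC, off=4): starts [12, 107, 154] → cuts [16, 111, 158]

Pooled cuts: [10, 16, 24, 36, 46, 64, 75, 86, 97, 99, 111, 115, 130, 138, 147, 158, 163, 168]

Fragment lengths:
  10→16: 6 bp
  16→24: 8 bp
  24→36: 12 bp
  36→46: 10 bp
  46→64: 18 bp
  64→75: 11 bp
  75→86: 11 bp
  86→97: 11 bp
  97→99: 2 bp
  99→111: 12 bp
  111→115: 4 bp
  115→130: 15 bp
  130→138: 8 bp
  138→147: 9 bp
  147→158: 11 bp
  158→163: 5 bp
  163→168: 5 bp
  168→10 (wrap): 192-168+10 = 34 bp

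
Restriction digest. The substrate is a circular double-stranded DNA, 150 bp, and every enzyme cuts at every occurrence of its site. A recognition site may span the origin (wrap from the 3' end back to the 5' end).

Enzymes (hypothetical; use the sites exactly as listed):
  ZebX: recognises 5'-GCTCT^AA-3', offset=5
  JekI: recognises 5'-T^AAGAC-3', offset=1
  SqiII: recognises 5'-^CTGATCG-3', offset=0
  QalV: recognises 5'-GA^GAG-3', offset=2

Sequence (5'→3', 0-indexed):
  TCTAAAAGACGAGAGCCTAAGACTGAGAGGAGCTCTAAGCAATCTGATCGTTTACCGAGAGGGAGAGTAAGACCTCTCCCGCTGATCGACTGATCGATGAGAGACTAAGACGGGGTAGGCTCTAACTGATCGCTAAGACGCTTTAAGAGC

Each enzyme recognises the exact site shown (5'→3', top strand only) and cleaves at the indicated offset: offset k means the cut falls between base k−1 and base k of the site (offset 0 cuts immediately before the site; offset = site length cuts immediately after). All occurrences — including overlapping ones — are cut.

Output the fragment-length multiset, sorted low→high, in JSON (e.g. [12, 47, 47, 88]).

[2,4,6,6,6,7,8,8,9,9,10,11,13,15,17,19]

Scan for sites:
  ZebX GCTCTAA/5: at [31, 118, 148] ⇒ [3, 36, 123]
  JekI TAAGAC/1: at [17, 67, 105, 133] ⇒ [18, 68, 106, 134]
  SqiII CTGATCG/0: at [43, 81, 89, 125] ⇒ [43, 81, 89, 125]
  QalV GAGAG/2: at [10, 24, 56, 62, 98] ⇒ [12, 26, 58, 64, 100]

All cut coordinates (distinct, sorted): [3, 12, 18, 26, 36, 43, 58, 64, 68, 81, 89, 100, 106, 123, 125, 134]

Fragment lengths:
  3→12: 9 bp
  12→18: 6 bp
  18→26: 8 bp
  26→36: 10 bp
  36→43: 7 bp
  43→58: 15 bp
  58→64: 6 bp
  64→68: 4 bp
  68→81: 13 bp
  81→89: 8 bp
  89→100: 11 bp
  100→106: 6 bp
  106→123: 17 bp
  123→125: 2 bp
  125→134: 9 bp
  134→3 (wrap): 150-134+3 = 19 bp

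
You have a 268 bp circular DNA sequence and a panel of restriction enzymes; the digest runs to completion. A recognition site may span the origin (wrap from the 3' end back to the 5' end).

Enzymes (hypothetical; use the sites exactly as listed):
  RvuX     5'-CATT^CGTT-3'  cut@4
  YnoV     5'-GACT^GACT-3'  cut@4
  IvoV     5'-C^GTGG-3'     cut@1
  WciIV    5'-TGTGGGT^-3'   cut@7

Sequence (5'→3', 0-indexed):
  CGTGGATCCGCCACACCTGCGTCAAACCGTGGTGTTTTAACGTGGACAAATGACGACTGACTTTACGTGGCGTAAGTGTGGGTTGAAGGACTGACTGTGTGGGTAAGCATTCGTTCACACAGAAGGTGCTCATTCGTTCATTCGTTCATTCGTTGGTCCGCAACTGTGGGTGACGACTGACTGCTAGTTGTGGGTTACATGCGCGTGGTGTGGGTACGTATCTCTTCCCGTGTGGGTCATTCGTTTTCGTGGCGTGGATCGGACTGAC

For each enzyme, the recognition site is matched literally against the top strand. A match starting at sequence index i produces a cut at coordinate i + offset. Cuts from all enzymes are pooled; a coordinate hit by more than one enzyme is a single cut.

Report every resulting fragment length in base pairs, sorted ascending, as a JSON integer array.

[4,5,7,7,7,8,8,8,9,9,11,12,13,16,17,17,17,21,22,23,27]

Scan for sites:
  RvuX CATTCGTT/4: at [107, 130, 138, 146, 237] ⇒ [111, 134, 142, 150, 241]
  YnoV GACTGACT/4: at [54, 88, 174] ⇒ [58, 92, 178]
  IvoV CGTGG/1: at [0, 27, 40, 65, 203, 247, 252] ⇒ [1, 28, 41, 66, 204, 248, 253]
  WciIV TGTGGGT/7: at [76, 97, 164, 188, 208, 230] ⇒ [83, 104, 171, 195, 215, 237]

All cut coordinates (distinct, sorted): [1, 28, 41, 58, 66, 83, 92, 104, 111, 134, 142, 150, 171, 178, 195, 204, 215, 237, 241, 248, 253]

Fragments:
  1→28: 27 bp
  28→41: 13 bp
  41→58: 17 bp
  58→66: 8 bp
  66→83: 17 bp
  83→92: 9 bp
  92→104: 12 bp
  104→111: 7 bp
  111→134: 23 bp
  134→142: 8 bp
  142→150: 8 bp
  150→171: 21 bp
  171→178: 7 bp
  178→195: 17 bp
  195→204: 9 bp
  204→215: 11 bp
  215→237: 22 bp
  237→241: 4 bp
  241→248: 7 bp
  248→253: 5 bp
  253→1 (wrap): 268-253+1 = 16 bp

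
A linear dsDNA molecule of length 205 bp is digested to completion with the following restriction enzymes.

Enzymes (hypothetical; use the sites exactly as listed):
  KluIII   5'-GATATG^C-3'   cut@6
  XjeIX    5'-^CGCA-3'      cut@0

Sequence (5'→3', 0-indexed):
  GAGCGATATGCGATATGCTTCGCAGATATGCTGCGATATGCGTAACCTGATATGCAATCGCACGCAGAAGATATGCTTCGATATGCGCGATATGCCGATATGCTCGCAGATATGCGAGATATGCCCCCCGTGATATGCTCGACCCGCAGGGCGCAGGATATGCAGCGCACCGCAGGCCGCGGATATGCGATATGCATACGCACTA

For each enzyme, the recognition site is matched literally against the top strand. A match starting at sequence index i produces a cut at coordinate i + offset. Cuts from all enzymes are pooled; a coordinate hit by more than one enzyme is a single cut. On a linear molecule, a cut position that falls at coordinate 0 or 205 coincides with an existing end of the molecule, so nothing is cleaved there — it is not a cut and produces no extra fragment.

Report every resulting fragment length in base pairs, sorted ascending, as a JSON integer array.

Scan for sites:
  KluIII GATATGC/6: at [4, 11, 24, 34, 48, 69, 79, 88, 96, 108, 117, 131, 156, 181, 188] ⇒ [10, 17, 30, 40, 54, 75, 85, 94, 102, 114, 123, 137, 162, 187, 194]
  XjeIX CGCA/0: at [20, 58, 62, 104, 144, 151, 165, 170, 198] ⇒ [20, 58, 62, 104, 144, 151, 165, 170, 198]

All cut coordinates (distinct, sorted): [10, 17, 20, 30, 40, 54, 58, 62, 75, 85, 94, 102, 104, 114, 123, 137, 144, 151, 162, 165, 170, 187, 194, 198]

Fragments:
  [0,10): 10 bp
  [10,17): 7 bp
  [17,20): 3 bp
  [20,30): 10 bp
  [30,40): 10 bp
  [40,54): 14 bp
  [54,58): 4 bp
  [58,62): 4 bp
  [62,75): 13 bp
  [75,85): 10 bp
  [85,94): 9 bp
  [94,102): 8 bp
  [102,104): 2 bp
  [104,114): 10 bp
  [114,123): 9 bp
  [123,137): 14 bp
  [137,144): 7 bp
  [144,151): 7 bp
  [151,162): 11 bp
  [162,165): 3 bp
  [165,170): 5 bp
  [170,187): 17 bp
  [187,194): 7 bp
  [194,198): 4 bp
  [198,205): 7 bp

[2,3,3,4,4,4,5,7,7,7,7,7,8,9,9,10,10,10,10,10,11,13,14,14,17]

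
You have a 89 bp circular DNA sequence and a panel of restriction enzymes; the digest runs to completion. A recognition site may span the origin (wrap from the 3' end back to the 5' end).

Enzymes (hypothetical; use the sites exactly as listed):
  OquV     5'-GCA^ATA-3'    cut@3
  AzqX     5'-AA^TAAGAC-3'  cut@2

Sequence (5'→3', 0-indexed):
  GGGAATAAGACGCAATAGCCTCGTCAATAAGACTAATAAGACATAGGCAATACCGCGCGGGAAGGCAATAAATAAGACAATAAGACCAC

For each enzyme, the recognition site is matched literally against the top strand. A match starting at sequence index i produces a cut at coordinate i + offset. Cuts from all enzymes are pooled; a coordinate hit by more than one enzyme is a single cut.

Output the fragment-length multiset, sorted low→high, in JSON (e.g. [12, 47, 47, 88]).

Site scan:
  OquV GCAATA/3: at [11, 46, 64] ⇒ [14, 49, 67]
  AzqX AATAAGAC/2: at [3, 25, 34, 70, 78] ⇒ [5, 27, 36, 72, 80]

Pooled cuts: [5, 14, 27, 36, 49, 67, 72, 80]

Fragment lengths:
  5→14: 9 bp
  14→27: 13 bp
  27→36: 9 bp
  36→49: 13 bp
  49→67: 18 bp
  67→72: 5 bp
  72→80: 8 bp
  80→5 (wrap): 89-80+5 = 14 bp

[5,8,9,9,13,13,14,18]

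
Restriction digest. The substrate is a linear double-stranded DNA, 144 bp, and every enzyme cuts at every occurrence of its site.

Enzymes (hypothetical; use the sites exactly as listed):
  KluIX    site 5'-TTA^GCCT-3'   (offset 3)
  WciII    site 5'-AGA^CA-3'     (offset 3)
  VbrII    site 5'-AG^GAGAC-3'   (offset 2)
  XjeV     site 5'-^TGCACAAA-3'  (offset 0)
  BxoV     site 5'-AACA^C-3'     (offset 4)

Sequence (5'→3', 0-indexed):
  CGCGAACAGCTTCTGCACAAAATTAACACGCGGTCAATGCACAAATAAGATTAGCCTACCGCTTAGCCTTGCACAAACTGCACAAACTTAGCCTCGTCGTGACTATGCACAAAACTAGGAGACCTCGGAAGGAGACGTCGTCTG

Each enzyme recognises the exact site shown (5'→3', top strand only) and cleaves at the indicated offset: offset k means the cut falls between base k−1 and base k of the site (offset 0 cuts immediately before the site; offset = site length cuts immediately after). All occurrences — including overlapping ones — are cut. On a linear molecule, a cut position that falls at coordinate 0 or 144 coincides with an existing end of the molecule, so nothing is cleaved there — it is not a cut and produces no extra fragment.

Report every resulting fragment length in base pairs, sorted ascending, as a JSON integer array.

Site scan:
  KluIX (TTAGCCT, off=3): starts [50, 62, 87] → cuts [53, 65, 90]
  WciII (AGACA, off=3): no sites
  VbrII (AGGAGAC, off=2): starts [116, 129] → cuts [118, 131]
  XjeV (TGCACAAA, off=0): starts [13, 37, 69, 78, 105] → cuts [13, 37, 69, 78, 105]
  BxoV (AACAC, off=4): starts [24] → cuts [28]

All cut coordinates (distinct, sorted): [13, 28, 37, 53, 65, 69, 78, 90, 105, 118, 131]

Fragment lengths:
  [0,13): 13 bp
  [13,28): 15 bp
  [28,37): 9 bp
  [37,53): 16 bp
  [53,65): 12 bp
  [65,69): 4 bp
  [69,78): 9 bp
  [78,90): 12 bp
  [90,105): 15 bp
  [105,118): 13 bp
  [118,131): 13 bp
  [131,144): 13 bp

[4,9,9,12,12,13,13,13,13,15,15,16]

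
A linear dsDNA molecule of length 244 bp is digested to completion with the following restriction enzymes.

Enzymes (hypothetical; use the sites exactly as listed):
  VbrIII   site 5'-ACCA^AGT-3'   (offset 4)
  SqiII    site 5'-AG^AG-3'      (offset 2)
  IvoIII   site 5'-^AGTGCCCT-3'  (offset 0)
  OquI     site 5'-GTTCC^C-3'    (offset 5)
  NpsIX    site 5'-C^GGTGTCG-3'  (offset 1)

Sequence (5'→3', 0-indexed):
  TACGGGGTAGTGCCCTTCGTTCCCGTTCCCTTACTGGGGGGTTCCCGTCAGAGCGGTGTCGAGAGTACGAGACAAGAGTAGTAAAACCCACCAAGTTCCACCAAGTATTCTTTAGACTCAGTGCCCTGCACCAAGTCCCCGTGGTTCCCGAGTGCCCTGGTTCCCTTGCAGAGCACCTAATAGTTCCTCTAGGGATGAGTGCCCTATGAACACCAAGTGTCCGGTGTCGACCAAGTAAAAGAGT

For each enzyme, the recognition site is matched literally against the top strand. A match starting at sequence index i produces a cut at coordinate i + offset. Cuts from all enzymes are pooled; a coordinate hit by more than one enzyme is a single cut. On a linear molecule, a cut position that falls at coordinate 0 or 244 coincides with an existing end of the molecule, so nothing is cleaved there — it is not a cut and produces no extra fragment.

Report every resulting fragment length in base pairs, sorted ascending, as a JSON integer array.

Per-enzyme occurrences:
  VbrIII ACCAAGT/4: at [89, 99, 129, 211, 229] ⇒ [93, 103, 133, 215, 233]
  SqiII AGAG/2: at [49, 61, 74, 169, 239] ⇒ [51, 63, 76, 171, 241]
  IvoIII AGTGCCCT/0: at [8, 119, 150, 197] ⇒ [8, 119, 150, 197]
  OquI GTTCCC/5: at [18, 24, 40, 143, 159] ⇒ [23, 29, 45, 148, 164]
  NpsIX CGGTGTCG/1: at [53, 221] ⇒ [54, 222]

Pooled cuts: [8, 23, 29, 45, 51, 54, 63, 76, 93, 103, 119, 133, 148, 150, 164, 171, 197, 215, 222, 233, 241]

Fragments:
  [0,8): 8 bp
  [8,23): 15 bp
  [23,29): 6 bp
  [29,45): 16 bp
  [45,51): 6 bp
  [51,54): 3 bp
  [54,63): 9 bp
  [63,76): 13 bp
  [76,93): 17 bp
  [93,103): 10 bp
  [103,119): 16 bp
  [119,133): 14 bp
  [133,148): 15 bp
  [148,150): 2 bp
  [150,164): 14 bp
  [164,171): 7 bp
  [171,197): 26 bp
  [197,215): 18 bp
  [215,222): 7 bp
  [222,233): 11 bp
  [233,241): 8 bp
  [241,244): 3 bp

[2,3,3,6,6,7,7,8,8,9,10,11,13,14,14,15,15,16,16,17,18,26]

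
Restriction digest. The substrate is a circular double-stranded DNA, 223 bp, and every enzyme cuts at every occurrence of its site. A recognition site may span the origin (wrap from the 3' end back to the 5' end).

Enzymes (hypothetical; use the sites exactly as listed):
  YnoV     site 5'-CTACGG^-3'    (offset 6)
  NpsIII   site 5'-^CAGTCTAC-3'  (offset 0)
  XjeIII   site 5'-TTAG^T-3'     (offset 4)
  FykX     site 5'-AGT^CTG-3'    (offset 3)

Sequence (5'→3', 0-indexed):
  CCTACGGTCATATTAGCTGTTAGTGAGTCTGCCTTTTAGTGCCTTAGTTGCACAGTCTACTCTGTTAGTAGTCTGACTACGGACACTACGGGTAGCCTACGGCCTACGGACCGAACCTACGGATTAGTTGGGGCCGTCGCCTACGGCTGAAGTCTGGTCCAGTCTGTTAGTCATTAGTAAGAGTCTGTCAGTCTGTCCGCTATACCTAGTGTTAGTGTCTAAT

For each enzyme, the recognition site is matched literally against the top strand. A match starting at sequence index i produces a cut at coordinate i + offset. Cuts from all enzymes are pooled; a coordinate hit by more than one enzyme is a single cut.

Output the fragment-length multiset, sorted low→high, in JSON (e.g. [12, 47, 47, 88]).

Scan for sites:
  YnoV CTACGG/6: at [1, 76, 85, 96, 103, 116, 140] ⇒ [7, 82, 91, 102, 109, 122, 146]
  NpsIII CAGTCTAC/0: at [52] ⇒ [52]
  XjeIII TTAGT/4: at [19, 35, 43, 64, 123, 166, 173, 211] ⇒ [23, 39, 47, 68, 127, 170, 177, 215]
  FykX AGTCTG/3: at [25, 69, 150, 160, 181, 189] ⇒ [28, 72, 153, 163, 184, 192]

Pooled cuts: [7, 23, 28, 39, 47, 52, 68, 72, 82, 91, 102, 109, 122, 127, 146, 153, 163, 170, 177, 184, 192, 215]

Fragment lengths:
  7→23: 16 bp
  23→28: 5 bp
  28→39: 11 bp
  39→47: 8 bp
  47→52: 5 bp
  52→68: 16 bp
  68→72: 4 bp
  72→82: 10 bp
  82→91: 9 bp
  91→102: 11 bp
  102→109: 7 bp
  109→122: 13 bp
  122→127: 5 bp
  127→146: 19 bp
  146→153: 7 bp
  153→163: 10 bp
  163→170: 7 bp
  170→177: 7 bp
  177→184: 7 bp
  184→192: 8 bp
  192→215: 23 bp
  215→7 (wrap): 223-215+7 = 15 bp

[4,5,5,5,7,7,7,7,7,8,8,9,10,10,11,11,13,15,16,16,19,23]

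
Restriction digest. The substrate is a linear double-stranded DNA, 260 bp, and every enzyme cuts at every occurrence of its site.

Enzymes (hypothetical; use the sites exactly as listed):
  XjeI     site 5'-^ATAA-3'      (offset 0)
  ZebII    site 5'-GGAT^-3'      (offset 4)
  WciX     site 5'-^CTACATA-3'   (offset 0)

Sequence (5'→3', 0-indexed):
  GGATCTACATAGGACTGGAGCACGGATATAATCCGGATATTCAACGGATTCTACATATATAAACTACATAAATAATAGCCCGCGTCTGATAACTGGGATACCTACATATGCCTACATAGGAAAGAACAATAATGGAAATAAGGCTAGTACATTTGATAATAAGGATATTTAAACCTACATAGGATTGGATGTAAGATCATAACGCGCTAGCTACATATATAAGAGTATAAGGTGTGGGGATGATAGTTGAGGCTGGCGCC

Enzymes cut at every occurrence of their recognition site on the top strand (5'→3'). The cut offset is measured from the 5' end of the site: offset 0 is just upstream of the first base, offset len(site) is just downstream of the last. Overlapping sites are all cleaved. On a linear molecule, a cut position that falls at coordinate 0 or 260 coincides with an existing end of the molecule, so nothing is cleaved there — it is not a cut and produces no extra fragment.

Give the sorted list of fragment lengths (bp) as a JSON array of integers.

Per-enzyme occurrences:
  XjeI (ATAA, off=0): starts [27, 58, 67, 71, 88, 128, 137, 155, 158, 198, 218, 226] → cuts [27, 58, 67, 71, 88, 128, 137, 155, 158, 198, 218, 226]
  ZebII (GGAT, off=4): starts [0, 23, 34, 45, 95, 162, 181, 186, 237] → cuts [4, 27, 38, 49, 99, 166, 185, 190, 241]
  WciX (CTACATA, off=0): starts [4, 50, 63, 101, 111, 174, 210] → cuts [4, 50, 63, 101, 111, 174, 210]

Pooled cuts: [4, 27, 38, 49, 50, 58, 63, 67, 71, 88, 99, 101, 111, 128, 137, 155, 158, 166, 174, 185, 190, 198, 210, 218, 226, 241]

Fragment lengths:
  [0,4): 4 bp
  [4,27): 23 bp
  [27,38): 11 bp
  [38,49): 11 bp
  [49,50): 1 bp
  [50,58): 8 bp
  [58,63): 5 bp
  [63,67): 4 bp
  [67,71): 4 bp
  [71,88): 17 bp
  [88,99): 11 bp
  [99,101): 2 bp
  [101,111): 10 bp
  [111,128): 17 bp
  [128,137): 9 bp
  [137,155): 18 bp
  [155,158): 3 bp
  [158,166): 8 bp
  [166,174): 8 bp
  [174,185): 11 bp
  [185,190): 5 bp
  [190,198): 8 bp
  [198,210): 12 bp
  [210,218): 8 bp
  [218,226): 8 bp
  [226,241): 15 bp
  [241,260): 19 bp

[1,2,3,4,4,4,5,5,8,8,8,8,8,8,9,10,11,11,11,11,12,15,17,17,18,19,23]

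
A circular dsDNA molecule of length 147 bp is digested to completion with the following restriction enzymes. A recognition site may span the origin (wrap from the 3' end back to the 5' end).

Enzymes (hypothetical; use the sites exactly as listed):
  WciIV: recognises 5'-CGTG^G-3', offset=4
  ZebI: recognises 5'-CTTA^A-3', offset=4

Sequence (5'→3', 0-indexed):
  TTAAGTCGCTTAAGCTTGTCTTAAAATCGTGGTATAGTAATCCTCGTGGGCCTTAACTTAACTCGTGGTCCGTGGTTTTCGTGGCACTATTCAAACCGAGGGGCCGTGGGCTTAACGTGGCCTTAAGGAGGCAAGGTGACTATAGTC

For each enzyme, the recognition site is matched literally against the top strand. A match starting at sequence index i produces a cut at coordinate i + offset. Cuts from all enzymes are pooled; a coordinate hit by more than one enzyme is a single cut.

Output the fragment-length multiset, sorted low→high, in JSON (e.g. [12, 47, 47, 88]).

Site scan:
  WciIV (CGTGG, off=4): starts [27, 44, 63, 70, 79, 104, 115] → cuts [31, 48, 67, 74, 83, 108, 119]
  ZebI (CTTAA, off=4): starts [8, 19, 51, 56, 110, 121, 146] → cuts [3, 12, 23, 55, 60, 114, 125]

All cut coordinates (distinct, sorted): [3, 12, 23, 31, 48, 55, 60, 67, 74, 83, 108, 114, 119, 125]

Fragments:
  3→12: 9 bp
  12→23: 11 bp
  23→31: 8 bp
  31→48: 17 bp
  48→55: 7 bp
  55→60: 5 bp
  60→67: 7 bp
  67→74: 7 bp
  74→83: 9 bp
  83→108: 25 bp
  108→114: 6 bp
  114→119: 5 bp
  119→125: 6 bp
  125→3 (wrap): 147-125+3 = 25 bp

[5,5,6,6,7,7,7,8,9,9,11,17,25,25]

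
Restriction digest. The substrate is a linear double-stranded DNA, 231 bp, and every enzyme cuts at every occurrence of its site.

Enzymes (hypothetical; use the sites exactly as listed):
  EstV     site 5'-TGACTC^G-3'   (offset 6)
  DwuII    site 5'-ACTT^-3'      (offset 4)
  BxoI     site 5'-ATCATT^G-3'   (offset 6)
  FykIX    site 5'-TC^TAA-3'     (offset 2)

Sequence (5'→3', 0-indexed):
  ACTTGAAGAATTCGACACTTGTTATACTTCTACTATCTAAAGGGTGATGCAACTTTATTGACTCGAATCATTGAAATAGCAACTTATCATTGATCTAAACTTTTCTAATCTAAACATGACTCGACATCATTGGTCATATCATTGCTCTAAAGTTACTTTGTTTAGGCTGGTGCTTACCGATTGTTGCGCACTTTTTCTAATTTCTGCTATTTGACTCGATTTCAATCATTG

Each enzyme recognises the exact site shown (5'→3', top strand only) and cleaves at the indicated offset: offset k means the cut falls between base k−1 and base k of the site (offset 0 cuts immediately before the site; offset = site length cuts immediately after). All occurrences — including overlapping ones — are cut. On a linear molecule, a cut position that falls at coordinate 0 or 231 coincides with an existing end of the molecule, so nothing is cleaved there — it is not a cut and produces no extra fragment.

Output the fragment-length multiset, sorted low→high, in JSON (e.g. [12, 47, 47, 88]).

[1,3,4,4,4,4,5,6,7,8,8,9,9,9,11,12,12,13,13,16,18,20,35]

Site scan:
  EstV TGACTCG/6: at [58, 116, 211] ⇒ [64, 122, 217]
  DwuII ACTT/4: at [0, 16, 25, 51, 81, 98, 154, 189] ⇒ [4, 20, 29, 55, 85, 102, 158, 193]
  BxoI ATCATTG/6: at [66, 85, 125, 137, 224] ⇒ [72, 91, 131, 143, 230]
  FykIX TCTAA/2: at [35, 93, 103, 108, 145, 195] ⇒ [37, 95, 105, 110, 147, 197]

Pooled cuts: [4, 20, 29, 37, 55, 64, 72, 85, 91, 95, 102, 105, 110, 122, 131, 143, 147, 158, 193, 197, 217, 230]

Fragment lengths:
  [0,4): 4 bp
  [4,20): 16 bp
  [20,29): 9 bp
  [29,37): 8 bp
  [37,55): 18 bp
  [55,64): 9 bp
  [64,72): 8 bp
  [72,85): 13 bp
  [85,91): 6 bp
  [91,95): 4 bp
  [95,102): 7 bp
  [102,105): 3 bp
  [105,110): 5 bp
  [110,122): 12 bp
  [122,131): 9 bp
  [131,143): 12 bp
  [143,147): 4 bp
  [147,158): 11 bp
  [158,193): 35 bp
  [193,197): 4 bp
  [197,217): 20 bp
  [217,230): 13 bp
  [230,231): 1 bp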